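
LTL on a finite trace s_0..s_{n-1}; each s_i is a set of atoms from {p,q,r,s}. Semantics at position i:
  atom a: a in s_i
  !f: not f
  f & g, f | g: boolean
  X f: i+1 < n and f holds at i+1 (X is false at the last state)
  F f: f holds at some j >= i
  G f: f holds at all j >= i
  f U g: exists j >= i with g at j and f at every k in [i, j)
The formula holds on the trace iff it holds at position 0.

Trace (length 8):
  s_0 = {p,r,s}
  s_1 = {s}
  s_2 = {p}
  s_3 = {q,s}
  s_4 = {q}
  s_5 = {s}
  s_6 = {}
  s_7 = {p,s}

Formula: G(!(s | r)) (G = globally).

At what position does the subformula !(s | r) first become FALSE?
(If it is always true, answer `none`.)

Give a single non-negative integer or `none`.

Answer: 0

Derivation:
s_0={p,r,s}: !(s | r)=False (s | r)=True s=True r=True
s_1={s}: !(s | r)=False (s | r)=True s=True r=False
s_2={p}: !(s | r)=True (s | r)=False s=False r=False
s_3={q,s}: !(s | r)=False (s | r)=True s=True r=False
s_4={q}: !(s | r)=True (s | r)=False s=False r=False
s_5={s}: !(s | r)=False (s | r)=True s=True r=False
s_6={}: !(s | r)=True (s | r)=False s=False r=False
s_7={p,s}: !(s | r)=False (s | r)=True s=True r=False
G(!(s | r)) holds globally = False
First violation at position 0.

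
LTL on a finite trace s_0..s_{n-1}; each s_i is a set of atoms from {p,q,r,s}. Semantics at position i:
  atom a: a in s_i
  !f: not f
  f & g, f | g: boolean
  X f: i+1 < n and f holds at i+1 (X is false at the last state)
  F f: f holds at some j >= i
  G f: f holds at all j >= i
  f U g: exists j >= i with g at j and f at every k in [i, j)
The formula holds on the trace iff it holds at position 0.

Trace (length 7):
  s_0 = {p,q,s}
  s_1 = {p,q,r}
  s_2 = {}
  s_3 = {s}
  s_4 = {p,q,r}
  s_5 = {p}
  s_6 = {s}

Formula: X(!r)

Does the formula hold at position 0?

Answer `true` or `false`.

Answer: false

Derivation:
s_0={p,q,s}: X(!r)=False !r=True r=False
s_1={p,q,r}: X(!r)=True !r=False r=True
s_2={}: X(!r)=True !r=True r=False
s_3={s}: X(!r)=False !r=True r=False
s_4={p,q,r}: X(!r)=True !r=False r=True
s_5={p}: X(!r)=True !r=True r=False
s_6={s}: X(!r)=False !r=True r=False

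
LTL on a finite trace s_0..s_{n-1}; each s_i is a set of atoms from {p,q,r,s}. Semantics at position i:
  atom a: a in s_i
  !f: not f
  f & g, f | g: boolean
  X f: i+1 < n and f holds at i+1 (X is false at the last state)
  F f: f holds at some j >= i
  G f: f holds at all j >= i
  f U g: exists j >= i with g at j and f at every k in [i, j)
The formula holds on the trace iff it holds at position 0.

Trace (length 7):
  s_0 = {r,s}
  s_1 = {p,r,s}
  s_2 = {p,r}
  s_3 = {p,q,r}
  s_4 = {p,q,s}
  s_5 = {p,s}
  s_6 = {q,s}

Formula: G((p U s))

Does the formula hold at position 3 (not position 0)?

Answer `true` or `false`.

Answer: true

Derivation:
s_0={r,s}: G((p U s))=True (p U s)=True p=False s=True
s_1={p,r,s}: G((p U s))=True (p U s)=True p=True s=True
s_2={p,r}: G((p U s))=True (p U s)=True p=True s=False
s_3={p,q,r}: G((p U s))=True (p U s)=True p=True s=False
s_4={p,q,s}: G((p U s))=True (p U s)=True p=True s=True
s_5={p,s}: G((p U s))=True (p U s)=True p=True s=True
s_6={q,s}: G((p U s))=True (p U s)=True p=False s=True
Evaluating at position 3: result = True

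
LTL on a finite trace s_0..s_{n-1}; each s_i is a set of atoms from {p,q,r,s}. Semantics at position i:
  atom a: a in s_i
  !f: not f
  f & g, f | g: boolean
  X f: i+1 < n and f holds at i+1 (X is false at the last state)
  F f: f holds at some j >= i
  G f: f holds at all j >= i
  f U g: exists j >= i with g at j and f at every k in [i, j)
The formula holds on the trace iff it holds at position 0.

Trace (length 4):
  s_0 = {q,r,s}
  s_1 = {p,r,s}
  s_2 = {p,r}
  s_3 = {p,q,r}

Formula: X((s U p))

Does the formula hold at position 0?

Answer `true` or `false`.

Answer: true

Derivation:
s_0={q,r,s}: X((s U p))=True (s U p)=True s=True p=False
s_1={p,r,s}: X((s U p))=True (s U p)=True s=True p=True
s_2={p,r}: X((s U p))=True (s U p)=True s=False p=True
s_3={p,q,r}: X((s U p))=False (s U p)=True s=False p=True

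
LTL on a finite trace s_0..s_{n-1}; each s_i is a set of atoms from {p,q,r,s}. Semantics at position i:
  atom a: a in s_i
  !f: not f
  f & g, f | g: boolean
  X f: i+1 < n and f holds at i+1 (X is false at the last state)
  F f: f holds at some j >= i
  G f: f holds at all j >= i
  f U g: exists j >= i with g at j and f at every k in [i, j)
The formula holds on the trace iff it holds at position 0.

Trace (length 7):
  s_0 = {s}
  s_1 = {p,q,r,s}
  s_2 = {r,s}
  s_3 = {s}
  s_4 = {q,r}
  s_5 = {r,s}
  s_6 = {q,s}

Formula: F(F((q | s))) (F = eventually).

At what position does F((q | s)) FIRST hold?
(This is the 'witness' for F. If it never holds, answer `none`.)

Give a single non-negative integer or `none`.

Answer: 0

Derivation:
s_0={s}: F((q | s))=True (q | s)=True q=False s=True
s_1={p,q,r,s}: F((q | s))=True (q | s)=True q=True s=True
s_2={r,s}: F((q | s))=True (q | s)=True q=False s=True
s_3={s}: F((q | s))=True (q | s)=True q=False s=True
s_4={q,r}: F((q | s))=True (q | s)=True q=True s=False
s_5={r,s}: F((q | s))=True (q | s)=True q=False s=True
s_6={q,s}: F((q | s))=True (q | s)=True q=True s=True
F(F((q | s))) holds; first witness at position 0.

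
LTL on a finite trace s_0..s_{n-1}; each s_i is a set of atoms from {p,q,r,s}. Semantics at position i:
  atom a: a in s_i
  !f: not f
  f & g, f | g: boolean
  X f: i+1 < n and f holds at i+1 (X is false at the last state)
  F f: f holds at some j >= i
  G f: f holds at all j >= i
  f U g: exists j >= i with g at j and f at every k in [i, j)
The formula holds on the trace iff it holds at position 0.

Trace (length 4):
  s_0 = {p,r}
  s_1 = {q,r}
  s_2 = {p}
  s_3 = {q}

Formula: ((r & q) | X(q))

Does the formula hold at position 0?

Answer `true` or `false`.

s_0={p,r}: ((r & q) | X(q))=True (r & q)=False r=True q=False X(q)=True
s_1={q,r}: ((r & q) | X(q))=True (r & q)=True r=True q=True X(q)=False
s_2={p}: ((r & q) | X(q))=True (r & q)=False r=False q=False X(q)=True
s_3={q}: ((r & q) | X(q))=False (r & q)=False r=False q=True X(q)=False

Answer: true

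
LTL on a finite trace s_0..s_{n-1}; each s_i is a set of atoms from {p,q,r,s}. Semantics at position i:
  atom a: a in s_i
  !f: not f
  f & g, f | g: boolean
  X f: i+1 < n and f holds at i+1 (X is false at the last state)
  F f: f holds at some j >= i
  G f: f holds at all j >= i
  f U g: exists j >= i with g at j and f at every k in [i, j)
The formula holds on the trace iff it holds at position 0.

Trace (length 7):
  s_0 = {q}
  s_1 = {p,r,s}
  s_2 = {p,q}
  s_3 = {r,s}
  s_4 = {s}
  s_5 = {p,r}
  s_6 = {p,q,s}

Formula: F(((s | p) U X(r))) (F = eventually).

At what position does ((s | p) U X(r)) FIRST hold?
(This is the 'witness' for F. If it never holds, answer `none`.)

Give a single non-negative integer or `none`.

Answer: 0

Derivation:
s_0={q}: ((s | p) U X(r))=True (s | p)=False s=False p=False X(r)=True r=False
s_1={p,r,s}: ((s | p) U X(r))=True (s | p)=True s=True p=True X(r)=False r=True
s_2={p,q}: ((s | p) U X(r))=True (s | p)=True s=False p=True X(r)=True r=False
s_3={r,s}: ((s | p) U X(r))=True (s | p)=True s=True p=False X(r)=False r=True
s_4={s}: ((s | p) U X(r))=True (s | p)=True s=True p=False X(r)=True r=False
s_5={p,r}: ((s | p) U X(r))=False (s | p)=True s=False p=True X(r)=False r=True
s_6={p,q,s}: ((s | p) U X(r))=False (s | p)=True s=True p=True X(r)=False r=False
F(((s | p) U X(r))) holds; first witness at position 0.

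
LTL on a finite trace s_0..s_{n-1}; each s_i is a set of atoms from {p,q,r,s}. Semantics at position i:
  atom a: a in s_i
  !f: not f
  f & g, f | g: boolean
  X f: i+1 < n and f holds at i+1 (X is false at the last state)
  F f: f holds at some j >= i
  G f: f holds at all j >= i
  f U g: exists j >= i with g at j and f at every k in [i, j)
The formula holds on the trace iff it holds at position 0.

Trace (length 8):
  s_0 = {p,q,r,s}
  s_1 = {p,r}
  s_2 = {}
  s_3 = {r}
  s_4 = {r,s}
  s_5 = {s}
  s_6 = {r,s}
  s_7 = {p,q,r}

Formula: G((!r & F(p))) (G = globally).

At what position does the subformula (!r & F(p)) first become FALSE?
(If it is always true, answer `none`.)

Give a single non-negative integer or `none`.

Answer: 0

Derivation:
s_0={p,q,r,s}: (!r & F(p))=False !r=False r=True F(p)=True p=True
s_1={p,r}: (!r & F(p))=False !r=False r=True F(p)=True p=True
s_2={}: (!r & F(p))=True !r=True r=False F(p)=True p=False
s_3={r}: (!r & F(p))=False !r=False r=True F(p)=True p=False
s_4={r,s}: (!r & F(p))=False !r=False r=True F(p)=True p=False
s_5={s}: (!r & F(p))=True !r=True r=False F(p)=True p=False
s_6={r,s}: (!r & F(p))=False !r=False r=True F(p)=True p=False
s_7={p,q,r}: (!r & F(p))=False !r=False r=True F(p)=True p=True
G((!r & F(p))) holds globally = False
First violation at position 0.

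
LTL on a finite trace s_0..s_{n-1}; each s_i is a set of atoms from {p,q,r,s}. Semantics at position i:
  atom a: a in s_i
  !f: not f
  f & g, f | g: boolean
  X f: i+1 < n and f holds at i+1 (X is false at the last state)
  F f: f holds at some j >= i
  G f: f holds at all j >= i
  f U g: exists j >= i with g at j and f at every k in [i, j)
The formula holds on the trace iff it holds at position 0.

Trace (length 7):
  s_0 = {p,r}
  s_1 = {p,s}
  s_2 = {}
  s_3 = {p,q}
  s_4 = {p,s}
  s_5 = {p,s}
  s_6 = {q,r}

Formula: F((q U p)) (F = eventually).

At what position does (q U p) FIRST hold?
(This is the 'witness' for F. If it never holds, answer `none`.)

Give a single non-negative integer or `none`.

Answer: 0

Derivation:
s_0={p,r}: (q U p)=True q=False p=True
s_1={p,s}: (q U p)=True q=False p=True
s_2={}: (q U p)=False q=False p=False
s_3={p,q}: (q U p)=True q=True p=True
s_4={p,s}: (q U p)=True q=False p=True
s_5={p,s}: (q U p)=True q=False p=True
s_6={q,r}: (q U p)=False q=True p=False
F((q U p)) holds; first witness at position 0.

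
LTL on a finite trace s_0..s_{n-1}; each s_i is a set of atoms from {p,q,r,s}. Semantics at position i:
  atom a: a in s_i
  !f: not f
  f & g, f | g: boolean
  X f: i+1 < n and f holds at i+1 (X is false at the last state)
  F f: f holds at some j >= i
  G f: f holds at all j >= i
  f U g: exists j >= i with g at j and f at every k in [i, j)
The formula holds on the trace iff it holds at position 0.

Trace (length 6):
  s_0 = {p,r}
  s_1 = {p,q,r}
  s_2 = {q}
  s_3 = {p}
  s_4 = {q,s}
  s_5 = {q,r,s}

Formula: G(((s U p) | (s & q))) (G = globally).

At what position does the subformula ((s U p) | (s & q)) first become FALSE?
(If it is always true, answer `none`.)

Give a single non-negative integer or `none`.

Answer: 2

Derivation:
s_0={p,r}: ((s U p) | (s & q))=True (s U p)=True s=False p=True (s & q)=False q=False
s_1={p,q,r}: ((s U p) | (s & q))=True (s U p)=True s=False p=True (s & q)=False q=True
s_2={q}: ((s U p) | (s & q))=False (s U p)=False s=False p=False (s & q)=False q=True
s_3={p}: ((s U p) | (s & q))=True (s U p)=True s=False p=True (s & q)=False q=False
s_4={q,s}: ((s U p) | (s & q))=True (s U p)=False s=True p=False (s & q)=True q=True
s_5={q,r,s}: ((s U p) | (s & q))=True (s U p)=False s=True p=False (s & q)=True q=True
G(((s U p) | (s & q))) holds globally = False
First violation at position 2.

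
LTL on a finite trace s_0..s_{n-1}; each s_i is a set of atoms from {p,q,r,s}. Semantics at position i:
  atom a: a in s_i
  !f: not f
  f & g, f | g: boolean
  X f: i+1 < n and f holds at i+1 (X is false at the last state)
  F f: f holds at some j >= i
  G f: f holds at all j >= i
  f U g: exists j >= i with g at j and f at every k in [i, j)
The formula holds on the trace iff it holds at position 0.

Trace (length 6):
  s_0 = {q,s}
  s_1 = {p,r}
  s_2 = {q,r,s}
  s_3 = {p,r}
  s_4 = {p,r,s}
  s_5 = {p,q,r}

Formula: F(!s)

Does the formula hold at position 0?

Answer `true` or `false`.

s_0={q,s}: F(!s)=True !s=False s=True
s_1={p,r}: F(!s)=True !s=True s=False
s_2={q,r,s}: F(!s)=True !s=False s=True
s_3={p,r}: F(!s)=True !s=True s=False
s_4={p,r,s}: F(!s)=True !s=False s=True
s_5={p,q,r}: F(!s)=True !s=True s=False

Answer: true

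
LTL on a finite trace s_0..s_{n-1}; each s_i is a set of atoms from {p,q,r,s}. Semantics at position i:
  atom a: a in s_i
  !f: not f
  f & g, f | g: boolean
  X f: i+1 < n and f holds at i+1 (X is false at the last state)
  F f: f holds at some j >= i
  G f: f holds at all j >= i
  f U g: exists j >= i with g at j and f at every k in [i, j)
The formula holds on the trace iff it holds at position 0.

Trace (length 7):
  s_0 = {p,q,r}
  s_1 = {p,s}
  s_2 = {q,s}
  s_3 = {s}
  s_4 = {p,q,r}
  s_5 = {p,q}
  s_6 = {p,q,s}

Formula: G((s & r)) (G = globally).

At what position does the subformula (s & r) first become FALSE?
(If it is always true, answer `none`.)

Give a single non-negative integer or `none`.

s_0={p,q,r}: (s & r)=False s=False r=True
s_1={p,s}: (s & r)=False s=True r=False
s_2={q,s}: (s & r)=False s=True r=False
s_3={s}: (s & r)=False s=True r=False
s_4={p,q,r}: (s & r)=False s=False r=True
s_5={p,q}: (s & r)=False s=False r=False
s_6={p,q,s}: (s & r)=False s=True r=False
G((s & r)) holds globally = False
First violation at position 0.

Answer: 0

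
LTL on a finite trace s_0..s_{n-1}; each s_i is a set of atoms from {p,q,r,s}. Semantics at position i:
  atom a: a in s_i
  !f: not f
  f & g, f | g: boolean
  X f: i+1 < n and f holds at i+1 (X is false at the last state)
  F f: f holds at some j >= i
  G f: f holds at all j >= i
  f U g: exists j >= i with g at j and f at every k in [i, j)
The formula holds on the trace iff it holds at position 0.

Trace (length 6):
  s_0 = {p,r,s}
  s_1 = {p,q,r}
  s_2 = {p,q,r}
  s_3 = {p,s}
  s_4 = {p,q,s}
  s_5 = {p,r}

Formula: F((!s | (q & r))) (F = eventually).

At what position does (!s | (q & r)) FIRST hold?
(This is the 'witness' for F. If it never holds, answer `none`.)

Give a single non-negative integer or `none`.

s_0={p,r,s}: (!s | (q & r))=False !s=False s=True (q & r)=False q=False r=True
s_1={p,q,r}: (!s | (q & r))=True !s=True s=False (q & r)=True q=True r=True
s_2={p,q,r}: (!s | (q & r))=True !s=True s=False (q & r)=True q=True r=True
s_3={p,s}: (!s | (q & r))=False !s=False s=True (q & r)=False q=False r=False
s_4={p,q,s}: (!s | (q & r))=False !s=False s=True (q & r)=False q=True r=False
s_5={p,r}: (!s | (q & r))=True !s=True s=False (q & r)=False q=False r=True
F((!s | (q & r))) holds; first witness at position 1.

Answer: 1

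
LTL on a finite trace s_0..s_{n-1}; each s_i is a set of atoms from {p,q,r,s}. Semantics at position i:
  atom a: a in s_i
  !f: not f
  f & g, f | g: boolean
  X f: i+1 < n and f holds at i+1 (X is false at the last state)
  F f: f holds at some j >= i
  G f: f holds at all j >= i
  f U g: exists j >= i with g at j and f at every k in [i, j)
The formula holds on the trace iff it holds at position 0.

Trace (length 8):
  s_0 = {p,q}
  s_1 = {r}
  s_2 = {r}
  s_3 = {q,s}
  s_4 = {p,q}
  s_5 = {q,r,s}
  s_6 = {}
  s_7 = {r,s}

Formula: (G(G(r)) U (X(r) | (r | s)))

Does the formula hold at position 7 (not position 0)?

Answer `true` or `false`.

Answer: true

Derivation:
s_0={p,q}: (G(G(r)) U (X(r) | (r | s)))=True G(G(r))=False G(r)=False r=False (X(r) | (r | s))=True X(r)=True (r | s)=False s=False
s_1={r}: (G(G(r)) U (X(r) | (r | s)))=True G(G(r))=False G(r)=False r=True (X(r) | (r | s))=True X(r)=True (r | s)=True s=False
s_2={r}: (G(G(r)) U (X(r) | (r | s)))=True G(G(r))=False G(r)=False r=True (X(r) | (r | s))=True X(r)=False (r | s)=True s=False
s_3={q,s}: (G(G(r)) U (X(r) | (r | s)))=True G(G(r))=False G(r)=False r=False (X(r) | (r | s))=True X(r)=False (r | s)=True s=True
s_4={p,q}: (G(G(r)) U (X(r) | (r | s)))=True G(G(r))=False G(r)=False r=False (X(r) | (r | s))=True X(r)=True (r | s)=False s=False
s_5={q,r,s}: (G(G(r)) U (X(r) | (r | s)))=True G(G(r))=False G(r)=False r=True (X(r) | (r | s))=True X(r)=False (r | s)=True s=True
s_6={}: (G(G(r)) U (X(r) | (r | s)))=True G(G(r))=False G(r)=False r=False (X(r) | (r | s))=True X(r)=True (r | s)=False s=False
s_7={r,s}: (G(G(r)) U (X(r) | (r | s)))=True G(G(r))=True G(r)=True r=True (X(r) | (r | s))=True X(r)=False (r | s)=True s=True
Evaluating at position 7: result = True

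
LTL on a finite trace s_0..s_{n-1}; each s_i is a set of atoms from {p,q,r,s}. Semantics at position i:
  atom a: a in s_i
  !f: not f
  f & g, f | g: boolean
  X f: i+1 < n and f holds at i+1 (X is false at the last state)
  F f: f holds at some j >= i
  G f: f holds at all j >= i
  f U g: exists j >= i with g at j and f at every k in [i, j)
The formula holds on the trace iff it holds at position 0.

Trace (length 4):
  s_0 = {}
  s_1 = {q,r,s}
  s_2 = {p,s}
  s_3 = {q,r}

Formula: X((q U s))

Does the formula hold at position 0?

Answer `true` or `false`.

s_0={}: X((q U s))=True (q U s)=False q=False s=False
s_1={q,r,s}: X((q U s))=True (q U s)=True q=True s=True
s_2={p,s}: X((q U s))=False (q U s)=True q=False s=True
s_3={q,r}: X((q U s))=False (q U s)=False q=True s=False

Answer: true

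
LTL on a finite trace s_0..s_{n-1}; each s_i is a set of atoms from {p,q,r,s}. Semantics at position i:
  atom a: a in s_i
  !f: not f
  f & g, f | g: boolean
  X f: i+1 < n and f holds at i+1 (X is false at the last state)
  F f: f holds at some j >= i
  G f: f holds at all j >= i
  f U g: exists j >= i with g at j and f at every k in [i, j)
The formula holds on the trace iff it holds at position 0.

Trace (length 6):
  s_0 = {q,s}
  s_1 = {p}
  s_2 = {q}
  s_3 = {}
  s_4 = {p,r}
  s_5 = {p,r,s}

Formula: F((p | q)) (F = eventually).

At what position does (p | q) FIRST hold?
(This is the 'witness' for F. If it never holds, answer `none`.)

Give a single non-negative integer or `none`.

Answer: 0

Derivation:
s_0={q,s}: (p | q)=True p=False q=True
s_1={p}: (p | q)=True p=True q=False
s_2={q}: (p | q)=True p=False q=True
s_3={}: (p | q)=False p=False q=False
s_4={p,r}: (p | q)=True p=True q=False
s_5={p,r,s}: (p | q)=True p=True q=False
F((p | q)) holds; first witness at position 0.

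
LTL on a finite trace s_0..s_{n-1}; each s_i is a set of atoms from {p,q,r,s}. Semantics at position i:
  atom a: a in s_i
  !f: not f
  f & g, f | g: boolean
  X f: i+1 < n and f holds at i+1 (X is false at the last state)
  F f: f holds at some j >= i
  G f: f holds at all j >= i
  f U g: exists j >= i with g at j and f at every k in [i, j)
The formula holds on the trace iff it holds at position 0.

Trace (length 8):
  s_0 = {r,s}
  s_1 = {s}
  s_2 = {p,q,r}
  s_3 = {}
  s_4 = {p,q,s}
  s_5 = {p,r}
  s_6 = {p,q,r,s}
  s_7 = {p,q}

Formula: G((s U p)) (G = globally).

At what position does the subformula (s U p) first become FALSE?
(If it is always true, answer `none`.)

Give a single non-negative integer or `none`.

Answer: 3

Derivation:
s_0={r,s}: (s U p)=True s=True p=False
s_1={s}: (s U p)=True s=True p=False
s_2={p,q,r}: (s U p)=True s=False p=True
s_3={}: (s U p)=False s=False p=False
s_4={p,q,s}: (s U p)=True s=True p=True
s_5={p,r}: (s U p)=True s=False p=True
s_6={p,q,r,s}: (s U p)=True s=True p=True
s_7={p,q}: (s U p)=True s=False p=True
G((s U p)) holds globally = False
First violation at position 3.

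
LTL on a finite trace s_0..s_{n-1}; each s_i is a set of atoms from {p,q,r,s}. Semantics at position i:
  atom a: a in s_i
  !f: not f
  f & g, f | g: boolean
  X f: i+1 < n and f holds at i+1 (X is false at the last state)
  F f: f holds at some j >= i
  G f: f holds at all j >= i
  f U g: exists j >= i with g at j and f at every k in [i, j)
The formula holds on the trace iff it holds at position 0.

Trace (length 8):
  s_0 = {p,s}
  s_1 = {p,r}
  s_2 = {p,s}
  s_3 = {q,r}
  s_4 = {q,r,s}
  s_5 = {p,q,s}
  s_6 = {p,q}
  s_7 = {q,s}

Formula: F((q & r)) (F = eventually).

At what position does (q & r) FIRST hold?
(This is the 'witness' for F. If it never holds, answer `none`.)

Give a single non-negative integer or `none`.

s_0={p,s}: (q & r)=False q=False r=False
s_1={p,r}: (q & r)=False q=False r=True
s_2={p,s}: (q & r)=False q=False r=False
s_3={q,r}: (q & r)=True q=True r=True
s_4={q,r,s}: (q & r)=True q=True r=True
s_5={p,q,s}: (q & r)=False q=True r=False
s_6={p,q}: (q & r)=False q=True r=False
s_7={q,s}: (q & r)=False q=True r=False
F((q & r)) holds; first witness at position 3.

Answer: 3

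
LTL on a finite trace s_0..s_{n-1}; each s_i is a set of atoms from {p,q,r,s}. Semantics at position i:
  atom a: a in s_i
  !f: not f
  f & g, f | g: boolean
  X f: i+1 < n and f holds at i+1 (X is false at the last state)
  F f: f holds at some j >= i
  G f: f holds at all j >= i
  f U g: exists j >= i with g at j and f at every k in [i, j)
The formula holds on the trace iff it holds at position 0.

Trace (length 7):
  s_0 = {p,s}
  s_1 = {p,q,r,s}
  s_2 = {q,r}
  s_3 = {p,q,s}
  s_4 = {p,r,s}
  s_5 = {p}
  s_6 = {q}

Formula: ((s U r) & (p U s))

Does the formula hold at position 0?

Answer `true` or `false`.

Answer: true

Derivation:
s_0={p,s}: ((s U r) & (p U s))=True (s U r)=True s=True r=False (p U s)=True p=True
s_1={p,q,r,s}: ((s U r) & (p U s))=True (s U r)=True s=True r=True (p U s)=True p=True
s_2={q,r}: ((s U r) & (p U s))=False (s U r)=True s=False r=True (p U s)=False p=False
s_3={p,q,s}: ((s U r) & (p U s))=True (s U r)=True s=True r=False (p U s)=True p=True
s_4={p,r,s}: ((s U r) & (p U s))=True (s U r)=True s=True r=True (p U s)=True p=True
s_5={p}: ((s U r) & (p U s))=False (s U r)=False s=False r=False (p U s)=False p=True
s_6={q}: ((s U r) & (p U s))=False (s U r)=False s=False r=False (p U s)=False p=False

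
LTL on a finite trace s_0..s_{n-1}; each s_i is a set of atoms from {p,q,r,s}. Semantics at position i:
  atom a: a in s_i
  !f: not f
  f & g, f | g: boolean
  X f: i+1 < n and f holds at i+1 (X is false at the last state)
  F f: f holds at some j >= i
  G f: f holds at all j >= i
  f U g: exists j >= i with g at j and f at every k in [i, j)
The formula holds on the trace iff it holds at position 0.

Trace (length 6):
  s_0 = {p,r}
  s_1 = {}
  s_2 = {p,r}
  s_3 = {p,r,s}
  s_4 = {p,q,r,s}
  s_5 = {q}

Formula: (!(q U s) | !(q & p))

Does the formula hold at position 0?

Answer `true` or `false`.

s_0={p,r}: (!(q U s) | !(q & p))=True !(q U s)=True (q U s)=False q=False s=False !(q & p)=True (q & p)=False p=True
s_1={}: (!(q U s) | !(q & p))=True !(q U s)=True (q U s)=False q=False s=False !(q & p)=True (q & p)=False p=False
s_2={p,r}: (!(q U s) | !(q & p))=True !(q U s)=True (q U s)=False q=False s=False !(q & p)=True (q & p)=False p=True
s_3={p,r,s}: (!(q U s) | !(q & p))=True !(q U s)=False (q U s)=True q=False s=True !(q & p)=True (q & p)=False p=True
s_4={p,q,r,s}: (!(q U s) | !(q & p))=False !(q U s)=False (q U s)=True q=True s=True !(q & p)=False (q & p)=True p=True
s_5={q}: (!(q U s) | !(q & p))=True !(q U s)=True (q U s)=False q=True s=False !(q & p)=True (q & p)=False p=False

Answer: true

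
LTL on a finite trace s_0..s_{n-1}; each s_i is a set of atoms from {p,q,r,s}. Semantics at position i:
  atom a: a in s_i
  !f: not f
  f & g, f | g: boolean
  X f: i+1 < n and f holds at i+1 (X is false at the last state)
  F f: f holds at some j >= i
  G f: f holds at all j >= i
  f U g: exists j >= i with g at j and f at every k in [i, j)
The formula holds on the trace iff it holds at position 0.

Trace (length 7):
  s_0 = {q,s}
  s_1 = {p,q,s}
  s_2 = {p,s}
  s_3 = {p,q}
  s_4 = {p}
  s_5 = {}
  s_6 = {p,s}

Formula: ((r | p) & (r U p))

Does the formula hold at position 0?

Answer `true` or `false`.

Answer: false

Derivation:
s_0={q,s}: ((r | p) & (r U p))=False (r | p)=False r=False p=False (r U p)=False
s_1={p,q,s}: ((r | p) & (r U p))=True (r | p)=True r=False p=True (r U p)=True
s_2={p,s}: ((r | p) & (r U p))=True (r | p)=True r=False p=True (r U p)=True
s_3={p,q}: ((r | p) & (r U p))=True (r | p)=True r=False p=True (r U p)=True
s_4={p}: ((r | p) & (r U p))=True (r | p)=True r=False p=True (r U p)=True
s_5={}: ((r | p) & (r U p))=False (r | p)=False r=False p=False (r U p)=False
s_6={p,s}: ((r | p) & (r U p))=True (r | p)=True r=False p=True (r U p)=True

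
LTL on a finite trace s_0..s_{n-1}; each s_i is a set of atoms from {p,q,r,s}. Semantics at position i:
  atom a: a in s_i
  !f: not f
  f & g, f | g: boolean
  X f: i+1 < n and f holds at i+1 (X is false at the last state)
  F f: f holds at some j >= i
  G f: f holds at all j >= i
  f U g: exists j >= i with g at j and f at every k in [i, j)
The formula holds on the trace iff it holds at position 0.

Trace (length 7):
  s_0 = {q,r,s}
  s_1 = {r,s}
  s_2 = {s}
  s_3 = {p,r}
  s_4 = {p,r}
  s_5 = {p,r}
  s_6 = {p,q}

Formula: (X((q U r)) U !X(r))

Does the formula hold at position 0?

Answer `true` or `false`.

s_0={q,r,s}: (X((q U r)) U !X(r))=True X((q U r))=True (q U r)=True q=True r=True !X(r)=False X(r)=True
s_1={r,s}: (X((q U r)) U !X(r))=True X((q U r))=False (q U r)=True q=False r=True !X(r)=True X(r)=False
s_2={s}: (X((q U r)) U !X(r))=True X((q U r))=True (q U r)=False q=False r=False !X(r)=False X(r)=True
s_3={p,r}: (X((q U r)) U !X(r))=True X((q U r))=True (q U r)=True q=False r=True !X(r)=False X(r)=True
s_4={p,r}: (X((q U r)) U !X(r))=True X((q U r))=True (q U r)=True q=False r=True !X(r)=False X(r)=True
s_5={p,r}: (X((q U r)) U !X(r))=True X((q U r))=False (q U r)=True q=False r=True !X(r)=True X(r)=False
s_6={p,q}: (X((q U r)) U !X(r))=True X((q U r))=False (q U r)=False q=True r=False !X(r)=True X(r)=False

Answer: true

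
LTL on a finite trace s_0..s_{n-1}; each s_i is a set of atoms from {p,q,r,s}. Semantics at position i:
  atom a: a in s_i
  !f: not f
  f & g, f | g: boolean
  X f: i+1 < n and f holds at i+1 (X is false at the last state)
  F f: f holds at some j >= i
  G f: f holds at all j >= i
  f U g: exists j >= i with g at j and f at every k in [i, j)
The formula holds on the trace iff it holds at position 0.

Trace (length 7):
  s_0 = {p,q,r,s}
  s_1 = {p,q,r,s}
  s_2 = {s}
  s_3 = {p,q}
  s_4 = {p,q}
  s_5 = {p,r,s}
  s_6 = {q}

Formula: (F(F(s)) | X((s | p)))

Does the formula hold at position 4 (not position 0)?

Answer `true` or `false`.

s_0={p,q,r,s}: (F(F(s)) | X((s | p)))=True F(F(s))=True F(s)=True s=True X((s | p))=True (s | p)=True p=True
s_1={p,q,r,s}: (F(F(s)) | X((s | p)))=True F(F(s))=True F(s)=True s=True X((s | p))=True (s | p)=True p=True
s_2={s}: (F(F(s)) | X((s | p)))=True F(F(s))=True F(s)=True s=True X((s | p))=True (s | p)=True p=False
s_3={p,q}: (F(F(s)) | X((s | p)))=True F(F(s))=True F(s)=True s=False X((s | p))=True (s | p)=True p=True
s_4={p,q}: (F(F(s)) | X((s | p)))=True F(F(s))=True F(s)=True s=False X((s | p))=True (s | p)=True p=True
s_5={p,r,s}: (F(F(s)) | X((s | p)))=True F(F(s))=True F(s)=True s=True X((s | p))=False (s | p)=True p=True
s_6={q}: (F(F(s)) | X((s | p)))=False F(F(s))=False F(s)=False s=False X((s | p))=False (s | p)=False p=False
Evaluating at position 4: result = True

Answer: true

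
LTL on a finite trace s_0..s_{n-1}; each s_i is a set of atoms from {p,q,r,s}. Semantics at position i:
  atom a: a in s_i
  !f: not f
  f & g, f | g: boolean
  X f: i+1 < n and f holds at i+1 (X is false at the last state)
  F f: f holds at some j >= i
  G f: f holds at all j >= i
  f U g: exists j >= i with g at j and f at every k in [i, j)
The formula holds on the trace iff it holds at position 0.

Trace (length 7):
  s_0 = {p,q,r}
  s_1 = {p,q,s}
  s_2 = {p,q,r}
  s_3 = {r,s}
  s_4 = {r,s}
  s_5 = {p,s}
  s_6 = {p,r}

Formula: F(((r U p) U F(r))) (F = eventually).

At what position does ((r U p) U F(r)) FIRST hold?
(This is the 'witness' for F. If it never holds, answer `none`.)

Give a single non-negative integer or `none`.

s_0={p,q,r}: ((r U p) U F(r))=True (r U p)=True r=True p=True F(r)=True
s_1={p,q,s}: ((r U p) U F(r))=True (r U p)=True r=False p=True F(r)=True
s_2={p,q,r}: ((r U p) U F(r))=True (r U p)=True r=True p=True F(r)=True
s_3={r,s}: ((r U p) U F(r))=True (r U p)=True r=True p=False F(r)=True
s_4={r,s}: ((r U p) U F(r))=True (r U p)=True r=True p=False F(r)=True
s_5={p,s}: ((r U p) U F(r))=True (r U p)=True r=False p=True F(r)=True
s_6={p,r}: ((r U p) U F(r))=True (r U p)=True r=True p=True F(r)=True
F(((r U p) U F(r))) holds; first witness at position 0.

Answer: 0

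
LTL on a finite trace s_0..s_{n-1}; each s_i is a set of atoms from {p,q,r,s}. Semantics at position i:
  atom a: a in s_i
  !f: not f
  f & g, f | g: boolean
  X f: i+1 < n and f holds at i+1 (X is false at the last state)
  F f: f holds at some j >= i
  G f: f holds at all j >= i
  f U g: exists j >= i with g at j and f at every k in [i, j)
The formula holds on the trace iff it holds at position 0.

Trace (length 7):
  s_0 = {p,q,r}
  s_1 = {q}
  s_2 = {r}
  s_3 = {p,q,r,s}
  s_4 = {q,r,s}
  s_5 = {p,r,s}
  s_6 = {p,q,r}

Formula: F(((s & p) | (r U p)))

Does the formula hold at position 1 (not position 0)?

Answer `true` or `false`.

Answer: true

Derivation:
s_0={p,q,r}: F(((s & p) | (r U p)))=True ((s & p) | (r U p))=True (s & p)=False s=False p=True (r U p)=True r=True
s_1={q}: F(((s & p) | (r U p)))=True ((s & p) | (r U p))=False (s & p)=False s=False p=False (r U p)=False r=False
s_2={r}: F(((s & p) | (r U p)))=True ((s & p) | (r U p))=True (s & p)=False s=False p=False (r U p)=True r=True
s_3={p,q,r,s}: F(((s & p) | (r U p)))=True ((s & p) | (r U p))=True (s & p)=True s=True p=True (r U p)=True r=True
s_4={q,r,s}: F(((s & p) | (r U p)))=True ((s & p) | (r U p))=True (s & p)=False s=True p=False (r U p)=True r=True
s_5={p,r,s}: F(((s & p) | (r U p)))=True ((s & p) | (r U p))=True (s & p)=True s=True p=True (r U p)=True r=True
s_6={p,q,r}: F(((s & p) | (r U p)))=True ((s & p) | (r U p))=True (s & p)=False s=False p=True (r U p)=True r=True
Evaluating at position 1: result = True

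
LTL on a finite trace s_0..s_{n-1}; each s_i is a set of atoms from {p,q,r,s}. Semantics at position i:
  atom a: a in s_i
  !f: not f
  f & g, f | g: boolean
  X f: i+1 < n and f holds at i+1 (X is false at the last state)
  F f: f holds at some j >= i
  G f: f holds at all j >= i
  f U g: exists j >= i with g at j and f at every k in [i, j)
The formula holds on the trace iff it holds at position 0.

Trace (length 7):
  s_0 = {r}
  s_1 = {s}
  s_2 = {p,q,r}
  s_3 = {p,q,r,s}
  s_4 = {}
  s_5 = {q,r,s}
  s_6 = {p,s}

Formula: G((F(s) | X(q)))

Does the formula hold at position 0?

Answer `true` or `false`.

s_0={r}: G((F(s) | X(q)))=True (F(s) | X(q))=True F(s)=True s=False X(q)=False q=False
s_1={s}: G((F(s) | X(q)))=True (F(s) | X(q))=True F(s)=True s=True X(q)=True q=False
s_2={p,q,r}: G((F(s) | X(q)))=True (F(s) | X(q))=True F(s)=True s=False X(q)=True q=True
s_3={p,q,r,s}: G((F(s) | X(q)))=True (F(s) | X(q))=True F(s)=True s=True X(q)=False q=True
s_4={}: G((F(s) | X(q)))=True (F(s) | X(q))=True F(s)=True s=False X(q)=True q=False
s_5={q,r,s}: G((F(s) | X(q)))=True (F(s) | X(q))=True F(s)=True s=True X(q)=False q=True
s_6={p,s}: G((F(s) | X(q)))=True (F(s) | X(q))=True F(s)=True s=True X(q)=False q=False

Answer: true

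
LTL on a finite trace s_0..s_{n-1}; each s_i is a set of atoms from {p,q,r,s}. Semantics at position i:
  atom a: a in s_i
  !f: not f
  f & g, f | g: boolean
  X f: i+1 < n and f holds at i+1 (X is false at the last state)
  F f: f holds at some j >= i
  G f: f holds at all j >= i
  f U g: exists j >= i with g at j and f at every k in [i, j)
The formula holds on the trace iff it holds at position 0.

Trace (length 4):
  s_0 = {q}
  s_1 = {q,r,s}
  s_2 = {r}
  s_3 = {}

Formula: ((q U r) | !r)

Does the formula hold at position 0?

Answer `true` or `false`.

Answer: true

Derivation:
s_0={q}: ((q U r) | !r)=True (q U r)=True q=True r=False !r=True
s_1={q,r,s}: ((q U r) | !r)=True (q U r)=True q=True r=True !r=False
s_2={r}: ((q U r) | !r)=True (q U r)=True q=False r=True !r=False
s_3={}: ((q U r) | !r)=True (q U r)=False q=False r=False !r=True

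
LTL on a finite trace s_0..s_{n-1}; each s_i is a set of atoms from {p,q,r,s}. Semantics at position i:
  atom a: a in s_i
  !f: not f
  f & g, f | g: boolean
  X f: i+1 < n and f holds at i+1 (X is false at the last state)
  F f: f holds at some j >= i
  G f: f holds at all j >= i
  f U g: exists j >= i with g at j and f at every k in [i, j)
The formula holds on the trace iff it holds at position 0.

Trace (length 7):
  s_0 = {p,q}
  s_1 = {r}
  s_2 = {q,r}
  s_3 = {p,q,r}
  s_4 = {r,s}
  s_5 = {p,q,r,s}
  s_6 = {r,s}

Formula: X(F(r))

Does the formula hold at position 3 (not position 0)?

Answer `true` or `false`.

Answer: true

Derivation:
s_0={p,q}: X(F(r))=True F(r)=True r=False
s_1={r}: X(F(r))=True F(r)=True r=True
s_2={q,r}: X(F(r))=True F(r)=True r=True
s_3={p,q,r}: X(F(r))=True F(r)=True r=True
s_4={r,s}: X(F(r))=True F(r)=True r=True
s_5={p,q,r,s}: X(F(r))=True F(r)=True r=True
s_6={r,s}: X(F(r))=False F(r)=True r=True
Evaluating at position 3: result = True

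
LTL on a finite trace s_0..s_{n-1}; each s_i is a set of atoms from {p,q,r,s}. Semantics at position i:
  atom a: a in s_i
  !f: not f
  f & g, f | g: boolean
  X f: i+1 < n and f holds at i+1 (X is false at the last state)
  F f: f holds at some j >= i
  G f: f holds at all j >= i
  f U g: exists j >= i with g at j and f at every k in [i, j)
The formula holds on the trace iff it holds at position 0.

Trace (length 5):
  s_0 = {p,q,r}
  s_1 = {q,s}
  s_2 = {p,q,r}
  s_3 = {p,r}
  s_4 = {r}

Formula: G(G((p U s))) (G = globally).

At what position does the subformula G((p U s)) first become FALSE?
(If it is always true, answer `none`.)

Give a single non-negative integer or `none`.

Answer: 0

Derivation:
s_0={p,q,r}: G((p U s))=False (p U s)=True p=True s=False
s_1={q,s}: G((p U s))=False (p U s)=True p=False s=True
s_2={p,q,r}: G((p U s))=False (p U s)=False p=True s=False
s_3={p,r}: G((p U s))=False (p U s)=False p=True s=False
s_4={r}: G((p U s))=False (p U s)=False p=False s=False
G(G((p U s))) holds globally = False
First violation at position 0.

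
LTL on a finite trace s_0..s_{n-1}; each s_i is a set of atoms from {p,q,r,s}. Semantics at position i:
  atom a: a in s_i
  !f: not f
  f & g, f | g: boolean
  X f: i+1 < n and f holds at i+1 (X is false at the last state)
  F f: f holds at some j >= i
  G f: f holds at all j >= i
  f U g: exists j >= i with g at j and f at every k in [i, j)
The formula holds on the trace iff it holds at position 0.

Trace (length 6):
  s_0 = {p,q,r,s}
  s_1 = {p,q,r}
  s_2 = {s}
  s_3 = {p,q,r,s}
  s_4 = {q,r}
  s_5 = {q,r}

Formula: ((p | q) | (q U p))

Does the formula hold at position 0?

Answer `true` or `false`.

Answer: true

Derivation:
s_0={p,q,r,s}: ((p | q) | (q U p))=True (p | q)=True p=True q=True (q U p)=True
s_1={p,q,r}: ((p | q) | (q U p))=True (p | q)=True p=True q=True (q U p)=True
s_2={s}: ((p | q) | (q U p))=False (p | q)=False p=False q=False (q U p)=False
s_3={p,q,r,s}: ((p | q) | (q U p))=True (p | q)=True p=True q=True (q U p)=True
s_4={q,r}: ((p | q) | (q U p))=True (p | q)=True p=False q=True (q U p)=False
s_5={q,r}: ((p | q) | (q U p))=True (p | q)=True p=False q=True (q U p)=False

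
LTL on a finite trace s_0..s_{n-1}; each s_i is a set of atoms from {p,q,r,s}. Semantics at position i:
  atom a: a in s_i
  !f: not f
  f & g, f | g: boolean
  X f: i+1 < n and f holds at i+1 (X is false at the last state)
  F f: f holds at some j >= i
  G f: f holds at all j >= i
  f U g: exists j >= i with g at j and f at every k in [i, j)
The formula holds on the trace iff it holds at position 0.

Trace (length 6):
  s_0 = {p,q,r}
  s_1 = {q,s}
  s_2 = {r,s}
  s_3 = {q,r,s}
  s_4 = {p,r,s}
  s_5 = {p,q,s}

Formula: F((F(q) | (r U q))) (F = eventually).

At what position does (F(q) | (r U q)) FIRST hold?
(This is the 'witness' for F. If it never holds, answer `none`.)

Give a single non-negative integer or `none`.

s_0={p,q,r}: (F(q) | (r U q))=True F(q)=True q=True (r U q)=True r=True
s_1={q,s}: (F(q) | (r U q))=True F(q)=True q=True (r U q)=True r=False
s_2={r,s}: (F(q) | (r U q))=True F(q)=True q=False (r U q)=True r=True
s_3={q,r,s}: (F(q) | (r U q))=True F(q)=True q=True (r U q)=True r=True
s_4={p,r,s}: (F(q) | (r U q))=True F(q)=True q=False (r U q)=True r=True
s_5={p,q,s}: (F(q) | (r U q))=True F(q)=True q=True (r U q)=True r=False
F((F(q) | (r U q))) holds; first witness at position 0.

Answer: 0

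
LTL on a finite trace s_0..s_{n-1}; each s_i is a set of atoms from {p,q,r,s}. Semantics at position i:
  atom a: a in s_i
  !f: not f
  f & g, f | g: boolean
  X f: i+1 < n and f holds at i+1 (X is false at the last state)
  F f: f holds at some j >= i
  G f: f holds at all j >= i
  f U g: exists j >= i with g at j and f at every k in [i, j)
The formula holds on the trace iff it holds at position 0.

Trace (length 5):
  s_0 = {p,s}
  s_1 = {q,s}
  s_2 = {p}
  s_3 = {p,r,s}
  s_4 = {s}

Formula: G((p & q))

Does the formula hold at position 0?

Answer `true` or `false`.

Answer: false

Derivation:
s_0={p,s}: G((p & q))=False (p & q)=False p=True q=False
s_1={q,s}: G((p & q))=False (p & q)=False p=False q=True
s_2={p}: G((p & q))=False (p & q)=False p=True q=False
s_3={p,r,s}: G((p & q))=False (p & q)=False p=True q=False
s_4={s}: G((p & q))=False (p & q)=False p=False q=False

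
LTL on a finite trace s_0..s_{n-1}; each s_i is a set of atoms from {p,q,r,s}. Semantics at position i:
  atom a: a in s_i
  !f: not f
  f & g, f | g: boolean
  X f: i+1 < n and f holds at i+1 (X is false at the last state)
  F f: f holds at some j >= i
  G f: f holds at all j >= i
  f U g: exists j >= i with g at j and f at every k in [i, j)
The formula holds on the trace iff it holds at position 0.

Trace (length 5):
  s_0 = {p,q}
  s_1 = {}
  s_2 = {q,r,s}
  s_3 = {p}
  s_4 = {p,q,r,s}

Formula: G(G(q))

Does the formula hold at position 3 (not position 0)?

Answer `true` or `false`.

s_0={p,q}: G(G(q))=False G(q)=False q=True
s_1={}: G(G(q))=False G(q)=False q=False
s_2={q,r,s}: G(G(q))=False G(q)=False q=True
s_3={p}: G(G(q))=False G(q)=False q=False
s_4={p,q,r,s}: G(G(q))=True G(q)=True q=True
Evaluating at position 3: result = False

Answer: false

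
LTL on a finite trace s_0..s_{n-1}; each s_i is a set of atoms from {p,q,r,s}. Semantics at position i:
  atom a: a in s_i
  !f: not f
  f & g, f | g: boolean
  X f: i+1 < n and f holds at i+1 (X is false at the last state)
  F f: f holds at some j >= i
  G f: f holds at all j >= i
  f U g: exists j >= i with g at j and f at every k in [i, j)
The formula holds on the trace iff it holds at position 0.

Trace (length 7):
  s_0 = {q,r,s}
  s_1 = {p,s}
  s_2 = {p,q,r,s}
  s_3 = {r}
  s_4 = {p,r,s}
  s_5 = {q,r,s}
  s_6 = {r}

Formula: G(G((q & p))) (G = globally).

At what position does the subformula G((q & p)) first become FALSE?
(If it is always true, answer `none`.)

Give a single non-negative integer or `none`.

Answer: 0

Derivation:
s_0={q,r,s}: G((q & p))=False (q & p)=False q=True p=False
s_1={p,s}: G((q & p))=False (q & p)=False q=False p=True
s_2={p,q,r,s}: G((q & p))=False (q & p)=True q=True p=True
s_3={r}: G((q & p))=False (q & p)=False q=False p=False
s_4={p,r,s}: G((q & p))=False (q & p)=False q=False p=True
s_5={q,r,s}: G((q & p))=False (q & p)=False q=True p=False
s_6={r}: G((q & p))=False (q & p)=False q=False p=False
G(G((q & p))) holds globally = False
First violation at position 0.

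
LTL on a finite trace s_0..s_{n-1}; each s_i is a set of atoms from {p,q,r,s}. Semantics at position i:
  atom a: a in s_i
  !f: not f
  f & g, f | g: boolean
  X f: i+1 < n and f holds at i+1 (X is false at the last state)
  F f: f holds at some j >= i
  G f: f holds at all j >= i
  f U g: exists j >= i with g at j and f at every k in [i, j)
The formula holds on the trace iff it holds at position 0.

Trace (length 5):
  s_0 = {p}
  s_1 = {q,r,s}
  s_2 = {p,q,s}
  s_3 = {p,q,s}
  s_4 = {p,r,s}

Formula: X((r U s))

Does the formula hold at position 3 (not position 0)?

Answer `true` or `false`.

Answer: true

Derivation:
s_0={p}: X((r U s))=True (r U s)=False r=False s=False
s_1={q,r,s}: X((r U s))=True (r U s)=True r=True s=True
s_2={p,q,s}: X((r U s))=True (r U s)=True r=False s=True
s_3={p,q,s}: X((r U s))=True (r U s)=True r=False s=True
s_4={p,r,s}: X((r U s))=False (r U s)=True r=True s=True
Evaluating at position 3: result = True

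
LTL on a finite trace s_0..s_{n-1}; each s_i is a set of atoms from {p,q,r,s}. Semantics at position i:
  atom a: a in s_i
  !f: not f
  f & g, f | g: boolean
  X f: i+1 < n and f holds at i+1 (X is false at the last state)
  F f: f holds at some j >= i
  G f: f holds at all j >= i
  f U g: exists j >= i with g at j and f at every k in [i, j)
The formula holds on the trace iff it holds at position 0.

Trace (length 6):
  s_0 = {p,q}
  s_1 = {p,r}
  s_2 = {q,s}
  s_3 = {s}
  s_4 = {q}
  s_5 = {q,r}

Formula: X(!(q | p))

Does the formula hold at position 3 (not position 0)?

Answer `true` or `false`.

Answer: false

Derivation:
s_0={p,q}: X(!(q | p))=False !(q | p)=False (q | p)=True q=True p=True
s_1={p,r}: X(!(q | p))=False !(q | p)=False (q | p)=True q=False p=True
s_2={q,s}: X(!(q | p))=True !(q | p)=False (q | p)=True q=True p=False
s_3={s}: X(!(q | p))=False !(q | p)=True (q | p)=False q=False p=False
s_4={q}: X(!(q | p))=False !(q | p)=False (q | p)=True q=True p=False
s_5={q,r}: X(!(q | p))=False !(q | p)=False (q | p)=True q=True p=False
Evaluating at position 3: result = False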